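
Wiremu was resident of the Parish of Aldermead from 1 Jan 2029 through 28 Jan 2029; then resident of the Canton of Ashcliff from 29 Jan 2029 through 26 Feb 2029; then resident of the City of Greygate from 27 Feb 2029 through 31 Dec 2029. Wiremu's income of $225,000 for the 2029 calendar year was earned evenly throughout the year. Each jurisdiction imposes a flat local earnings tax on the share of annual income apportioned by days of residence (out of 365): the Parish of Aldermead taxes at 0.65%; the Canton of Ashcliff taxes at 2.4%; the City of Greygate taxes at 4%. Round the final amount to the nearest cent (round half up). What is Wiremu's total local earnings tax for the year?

$8,135.75

The Parish of Aldermead, 1 Jan – 28 Jan 2029: 28 days → $225,000 × 0.65% × 28/365 = $112.1918
The Canton of Ashcliff, 29 Jan – 26 Feb 2029: 29 days → $225,000 × 2.4% × 29/365 = $429.0411
The City of Greygate, 27 Feb – 31 Dec 2029: 308 days → $225,000 × 4% × 308/365 = $7,594.5205
Total = $8,135.7534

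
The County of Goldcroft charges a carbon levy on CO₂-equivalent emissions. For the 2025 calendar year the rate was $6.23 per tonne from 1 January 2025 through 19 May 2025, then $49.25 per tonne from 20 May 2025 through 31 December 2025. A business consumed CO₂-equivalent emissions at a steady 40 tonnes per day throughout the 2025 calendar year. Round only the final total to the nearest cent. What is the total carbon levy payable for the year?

$479,858.80

1 January – 19 May 2025: 139 days × 40 tonnes/day = 5,560 tonnes at $6.23/tonne → $34,638.80
20 May – 31 December 2025: 226 days × 40 tonnes/day = 9,040 tonnes at $49.25/tonne → $445,220.00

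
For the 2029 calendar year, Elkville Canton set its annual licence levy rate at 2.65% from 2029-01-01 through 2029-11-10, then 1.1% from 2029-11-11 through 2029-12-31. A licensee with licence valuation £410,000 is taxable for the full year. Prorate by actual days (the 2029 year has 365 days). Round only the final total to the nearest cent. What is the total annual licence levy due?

2029-01-01 to 2029-11-10: 314 days at 2.65% → £410,000 × 2.65% × 314/365 = £9,346.8767
2029-11-11 to 2029-12-31: 51 days at 1.1% → £410,000 × 1.1% × 51/365 = £630.1644
Total = £9,977.0411

£9,977.04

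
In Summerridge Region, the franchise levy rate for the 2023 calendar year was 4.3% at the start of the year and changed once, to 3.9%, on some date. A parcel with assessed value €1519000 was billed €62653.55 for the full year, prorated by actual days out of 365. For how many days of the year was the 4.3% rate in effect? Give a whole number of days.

Let d = days at the first rate; then 365 − d days at the second rate.
€1519000 × [4.3%·d + 3.9%·(365−d)] / 365 = €62653.55
Solving gives d = 205, so the new rate took effect on July 25, 2023.

205 days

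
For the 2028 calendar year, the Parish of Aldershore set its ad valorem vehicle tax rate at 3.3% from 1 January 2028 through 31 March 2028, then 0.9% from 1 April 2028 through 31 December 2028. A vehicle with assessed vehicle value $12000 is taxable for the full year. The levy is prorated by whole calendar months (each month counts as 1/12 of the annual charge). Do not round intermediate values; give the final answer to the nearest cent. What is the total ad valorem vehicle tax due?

1 January – 31 March 2028: 3 months at 3.3% → $12000 × 3.3% × 3/12 = $99.0000
1 April – 31 December 2028: 9 months at 0.9% → $12000 × 0.9% × 9/12 = $81.0000
Total = $180.0000

$180.00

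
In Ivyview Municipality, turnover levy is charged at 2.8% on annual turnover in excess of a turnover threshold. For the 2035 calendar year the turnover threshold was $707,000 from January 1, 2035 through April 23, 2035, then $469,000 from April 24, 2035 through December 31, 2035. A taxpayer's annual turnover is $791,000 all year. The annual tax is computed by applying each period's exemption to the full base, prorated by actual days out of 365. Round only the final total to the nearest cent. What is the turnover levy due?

$6,952.90

January 1 – April 23, 2035: 113 days, exemption $707,000 → ($791,000 − $707,000) × 2.8% × 113/365 = $728.1534
April 24 – December 31, 2035: 252 days, exemption $469,000 → ($791,000 − $469,000) × 2.8% × 252/365 = $6,224.7452
Total = $6,952.8986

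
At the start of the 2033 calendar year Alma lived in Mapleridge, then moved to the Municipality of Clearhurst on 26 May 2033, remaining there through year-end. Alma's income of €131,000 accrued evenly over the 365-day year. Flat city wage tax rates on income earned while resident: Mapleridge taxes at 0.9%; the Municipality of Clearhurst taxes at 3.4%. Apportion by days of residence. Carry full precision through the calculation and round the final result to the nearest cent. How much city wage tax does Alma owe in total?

€3,152.97

Mapleridge, 1 Jan – 25 May 2033: 145 days → €131,000 × 0.9% × 145/365 = €468.3699
The Municipality of Clearhurst, 26 May – 31 Dec 2033: 220 days → €131,000 × 3.4% × 220/365 = €2,684.6027
Total = €3,152.9726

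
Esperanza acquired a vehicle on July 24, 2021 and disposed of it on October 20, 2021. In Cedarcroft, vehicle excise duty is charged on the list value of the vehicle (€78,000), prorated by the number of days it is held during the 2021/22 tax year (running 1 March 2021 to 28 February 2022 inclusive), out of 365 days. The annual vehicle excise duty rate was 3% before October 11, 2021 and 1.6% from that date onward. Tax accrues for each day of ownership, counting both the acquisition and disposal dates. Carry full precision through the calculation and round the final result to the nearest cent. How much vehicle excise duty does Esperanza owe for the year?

July 24 – October 10, 2021: 79 days at 3% → €78,000 × 3% × 79/365 = €506.4658
October 11 – October 20, 2021: 10 days at 1.6% → €78,000 × 1.6% × 10/365 = €34.1918
Total = €540.6575

€540.66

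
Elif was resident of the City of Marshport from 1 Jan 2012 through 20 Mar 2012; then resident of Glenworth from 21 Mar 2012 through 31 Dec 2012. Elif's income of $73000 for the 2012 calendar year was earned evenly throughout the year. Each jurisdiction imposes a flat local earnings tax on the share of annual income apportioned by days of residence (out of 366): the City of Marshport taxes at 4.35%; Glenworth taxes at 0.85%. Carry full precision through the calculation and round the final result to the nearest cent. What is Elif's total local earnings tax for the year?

The City of Marshport, 1 Jan – 20 Mar 2012: 80 days → $73000 × 4.35% × 80/366 = $694.0984
Glenworth, 21 Mar – 31 Dec 2012: 286 days → $73000 × 0.85% × 286/366 = $484.8716
Total = $1178.9699

$1178.97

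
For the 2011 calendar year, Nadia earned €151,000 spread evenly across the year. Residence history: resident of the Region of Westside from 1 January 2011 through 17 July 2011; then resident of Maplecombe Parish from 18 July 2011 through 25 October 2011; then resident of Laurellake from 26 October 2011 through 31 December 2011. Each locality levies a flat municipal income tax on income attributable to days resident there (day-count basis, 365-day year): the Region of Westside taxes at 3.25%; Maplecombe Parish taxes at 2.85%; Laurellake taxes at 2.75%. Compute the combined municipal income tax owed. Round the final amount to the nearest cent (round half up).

The Region of Westside, 1 January – 17 July 2011: 198 days → €151,000 × 3.25% × 198/365 = €2,662.1507
Maplecombe Parish, 18 July – 25 October 2011: 100 days → €151,000 × 2.85% × 100/365 = €1,179.0411
Laurellake, 26 October – 31 December 2011: 67 days → €151,000 × 2.75% × 67/365 = €762.2397
Total = €4,603.4315

€4,603.43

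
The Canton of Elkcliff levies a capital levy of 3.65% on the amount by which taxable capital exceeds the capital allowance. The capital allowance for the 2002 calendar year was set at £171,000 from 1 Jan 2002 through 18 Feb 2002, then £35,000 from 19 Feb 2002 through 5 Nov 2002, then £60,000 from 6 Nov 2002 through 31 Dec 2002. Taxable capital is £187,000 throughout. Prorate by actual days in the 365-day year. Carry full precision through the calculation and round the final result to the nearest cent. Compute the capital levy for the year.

1 Jan – 18 Feb 2002: 49 days, exemption £171,000 → (£187,000 − £171,000) × 3.65% × 49/365 = £78.4000
19 Feb – 5 Nov 2002: 260 days, exemption £35,000 → (£187,000 − £35,000) × 3.65% × 260/365 = £3,952.0000
6 Nov – 31 Dec 2002: 56 days, exemption £60,000 → (£187,000 − £60,000) × 3.65% × 56/365 = £711.2000
Total = £4,741.6000

£4,741.60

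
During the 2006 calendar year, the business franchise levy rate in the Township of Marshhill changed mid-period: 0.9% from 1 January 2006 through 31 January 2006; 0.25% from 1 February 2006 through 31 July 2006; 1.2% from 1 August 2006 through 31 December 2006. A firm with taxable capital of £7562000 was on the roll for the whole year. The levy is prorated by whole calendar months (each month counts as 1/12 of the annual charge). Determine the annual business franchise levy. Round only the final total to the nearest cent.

1 January – 31 January 2006: 1 month at 0.9% → £7562000 × 0.9% × 1/12 = £5671.5000
1 February – 31 July 2006: 6 months at 0.25% → £7562000 × 0.25% × 6/12 = £9452.5000
1 August – 31 December 2006: 5 months at 1.2% → £7562000 × 1.2% × 5/12 = £37810.0000
Total = £52934.0000

£52934.00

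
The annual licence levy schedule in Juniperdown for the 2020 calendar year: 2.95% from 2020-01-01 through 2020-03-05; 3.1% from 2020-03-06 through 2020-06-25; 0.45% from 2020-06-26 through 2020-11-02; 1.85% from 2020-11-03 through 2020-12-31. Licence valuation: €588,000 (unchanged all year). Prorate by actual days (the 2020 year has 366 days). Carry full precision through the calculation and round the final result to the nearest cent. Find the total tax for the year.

€11,351.93

2020-01-01 to 2020-03-05: 65 days at 2.95% → €588,000 × 2.95% × 65/366 = €3,080.5738
2020-03-06 to 2020-06-25: 112 days at 3.1% → €588,000 × 3.1% × 112/366 = €5,577.9672
2020-06-26 to 2020-11-02: 130 days at 0.45% → €588,000 × 0.45% × 130/366 = €939.8361
2020-11-03 to 2020-12-31: 59 days at 1.85% → €588,000 × 1.85% × 59/366 = €1,753.5574
Total = €11,351.9344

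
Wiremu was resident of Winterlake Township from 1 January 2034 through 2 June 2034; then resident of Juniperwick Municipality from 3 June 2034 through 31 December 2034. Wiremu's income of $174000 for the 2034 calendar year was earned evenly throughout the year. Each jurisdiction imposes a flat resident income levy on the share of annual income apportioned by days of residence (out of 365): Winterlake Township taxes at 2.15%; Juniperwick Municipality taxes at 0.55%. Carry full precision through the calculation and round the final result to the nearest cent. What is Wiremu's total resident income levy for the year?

Winterlake Township, 1 January – 2 June 2034: 153 days → $174000 × 2.15% × 153/365 = $1568.1452
Juniperwick Municipality, 3 June – 31 December 2034: 212 days → $174000 × 0.55% × 212/365 = $555.8466
Total = $2123.9918

$2123.99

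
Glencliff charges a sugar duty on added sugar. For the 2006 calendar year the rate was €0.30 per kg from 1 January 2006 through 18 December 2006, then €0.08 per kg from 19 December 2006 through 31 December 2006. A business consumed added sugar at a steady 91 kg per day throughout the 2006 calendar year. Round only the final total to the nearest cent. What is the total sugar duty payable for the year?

€9704.24

1 January – 18 December 2006: 352 days × 91 kg/day = 32,032 kg at €0.30/kg → €9609.60
19 December – 31 December 2006: 13 days × 91 kg/day = 1,183 kg at €0.08/kg → €94.64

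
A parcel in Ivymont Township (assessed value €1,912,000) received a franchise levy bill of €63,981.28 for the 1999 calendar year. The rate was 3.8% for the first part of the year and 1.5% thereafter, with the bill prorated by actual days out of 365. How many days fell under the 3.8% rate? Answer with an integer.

Let d = days at the first rate; then 365 − d days at the second rate.
€1,912,000 × [3.8%·d + 1.5%·(365−d)] / 365 = €63,981.28
Solving gives d = 293, so the new rate took effect on October 21, 1999.

293 days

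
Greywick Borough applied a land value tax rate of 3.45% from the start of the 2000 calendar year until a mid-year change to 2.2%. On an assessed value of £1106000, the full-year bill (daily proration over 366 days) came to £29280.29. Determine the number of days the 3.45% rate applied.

Let d = days at the first rate; then 366 − d days at the second rate.
£1106000 × [3.45%·d + 2.2%·(366−d)] / 366 = £29280.29
Solving gives d = 131, so the new rate took effect on 11 May 2000.

131 days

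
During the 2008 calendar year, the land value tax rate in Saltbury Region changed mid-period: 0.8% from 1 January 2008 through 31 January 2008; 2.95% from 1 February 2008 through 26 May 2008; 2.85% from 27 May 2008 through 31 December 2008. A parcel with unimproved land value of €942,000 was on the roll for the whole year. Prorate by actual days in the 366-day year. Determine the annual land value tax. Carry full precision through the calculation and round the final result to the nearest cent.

1 January – 31 January 2008: 31 days at 0.8% → €942,000 × 0.8% × 31/366 = €638.2951
1 February – 26 May 2008: 116 days at 2.95% → €942,000 × 2.95% × 116/366 = €8,807.4426
27 May – 31 December 2008: 219 days at 2.85% → €942,000 × 2.85% × 219/366 = €16,064.1885
Total = €25,509.9262

€25,509.93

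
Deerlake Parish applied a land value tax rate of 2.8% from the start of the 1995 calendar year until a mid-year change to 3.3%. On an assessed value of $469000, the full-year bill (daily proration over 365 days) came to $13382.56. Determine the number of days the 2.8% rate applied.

326 days

Let d = days at the first rate; then 365 − d days at the second rate.
$469000 × [2.8%·d + 3.3%·(365−d)] / 365 = $13382.56
Solving gives d = 326, so the new rate took effect on November 23, 1995.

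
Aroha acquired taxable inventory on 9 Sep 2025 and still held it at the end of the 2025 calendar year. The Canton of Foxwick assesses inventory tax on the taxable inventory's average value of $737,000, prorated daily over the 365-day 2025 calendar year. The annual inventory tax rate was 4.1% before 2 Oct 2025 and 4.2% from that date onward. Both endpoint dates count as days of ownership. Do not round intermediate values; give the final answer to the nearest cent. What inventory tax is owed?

9 Sep – 1 Oct 2025: 23 days at 4.1% → $737,000 × 4.1% × 23/365 = $1,904.0849
2 Oct – 31 Dec 2025: 91 days at 4.2% → $737,000 × 4.2% × 91/365 = $7,717.2986
Total = $9,621.3836

$9,621.38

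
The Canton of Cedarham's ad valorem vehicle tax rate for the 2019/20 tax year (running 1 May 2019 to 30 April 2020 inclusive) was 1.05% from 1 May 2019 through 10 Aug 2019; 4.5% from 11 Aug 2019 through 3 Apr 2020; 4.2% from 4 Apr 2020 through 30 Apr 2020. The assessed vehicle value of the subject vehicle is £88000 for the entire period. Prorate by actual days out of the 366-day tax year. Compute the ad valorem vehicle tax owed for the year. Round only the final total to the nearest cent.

£3094.43

1 May – 10 Aug 2019: 102 days at 1.05% → £88000 × 1.05% × 102/366 = £257.5082
11 Aug 2019 – 3 Apr 2020: 237 days at 4.5% → £88000 × 4.5% × 237/366 = £2564.2623
4 Apr – 30 Apr 2020: 27 days at 4.2% → £88000 × 4.2% × 27/366 = £272.6557
Total = £3094.4262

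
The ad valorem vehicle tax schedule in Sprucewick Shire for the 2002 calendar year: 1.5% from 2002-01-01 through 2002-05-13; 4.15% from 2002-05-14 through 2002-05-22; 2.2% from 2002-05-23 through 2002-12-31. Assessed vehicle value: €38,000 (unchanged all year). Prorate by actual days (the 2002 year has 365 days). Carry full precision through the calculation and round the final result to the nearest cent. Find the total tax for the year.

2002-01-01 to 2002-05-13: 133 days at 1.5% → €38,000 × 1.5% × 133/365 = €207.6986
2002-05-14 to 2002-05-22: 9 days at 4.15% → €38,000 × 4.15% × 9/365 = €38.8849
2002-05-23 to 2002-12-31: 223 days at 2.2% → €38,000 × 2.2% × 223/365 = €510.7616
Total = €757.3452

€757.35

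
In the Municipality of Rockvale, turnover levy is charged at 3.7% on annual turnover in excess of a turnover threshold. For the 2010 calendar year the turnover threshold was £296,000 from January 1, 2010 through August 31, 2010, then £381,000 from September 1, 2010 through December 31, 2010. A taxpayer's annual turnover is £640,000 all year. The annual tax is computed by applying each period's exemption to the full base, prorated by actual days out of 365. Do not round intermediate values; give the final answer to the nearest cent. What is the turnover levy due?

£11,676.79

January 1 – August 31, 2010: 243 days, exemption £296,000 → (£640,000 − £296,000) × 3.7% × 243/365 = £8,473.7096
September 1 – December 31, 2010: 122 days, exemption £381,000 → (£640,000 − £381,000) × 3.7% × 122/365 = £3,203.0849
Total = £11,676.7945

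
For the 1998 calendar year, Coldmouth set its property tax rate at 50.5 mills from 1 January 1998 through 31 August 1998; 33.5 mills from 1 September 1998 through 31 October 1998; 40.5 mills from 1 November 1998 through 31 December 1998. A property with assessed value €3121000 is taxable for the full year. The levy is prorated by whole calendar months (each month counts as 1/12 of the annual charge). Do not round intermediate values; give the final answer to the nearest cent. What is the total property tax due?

1 January – 31 August 1998: 8 months at 50.5 mills → €3121000 × 5.05% × 8/12 = €105073.6667
1 September – 31 October 1998: 2 months at 33.5 mills → €3121000 × 3.35% × 2/12 = €17425.5833
1 November – 31 December 1998: 2 months at 40.5 mills → €3121000 × 4.05% × 2/12 = €21066.7500
Total = €143566.0000

€143566.00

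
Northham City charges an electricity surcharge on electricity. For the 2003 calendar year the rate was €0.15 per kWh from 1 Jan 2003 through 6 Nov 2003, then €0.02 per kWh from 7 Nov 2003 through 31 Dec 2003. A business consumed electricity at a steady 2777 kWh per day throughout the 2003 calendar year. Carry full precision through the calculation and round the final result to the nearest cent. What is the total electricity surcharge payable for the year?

€132185.20

1 Jan – 6 Nov 2003: 310 days × 2777 kWh/day = 860,870 kWh at €0.15/kWh → €129130.50
7 Nov – 31 Dec 2003: 55 days × 2777 kWh/day = 152,735 kWh at €0.02/kWh → €3054.70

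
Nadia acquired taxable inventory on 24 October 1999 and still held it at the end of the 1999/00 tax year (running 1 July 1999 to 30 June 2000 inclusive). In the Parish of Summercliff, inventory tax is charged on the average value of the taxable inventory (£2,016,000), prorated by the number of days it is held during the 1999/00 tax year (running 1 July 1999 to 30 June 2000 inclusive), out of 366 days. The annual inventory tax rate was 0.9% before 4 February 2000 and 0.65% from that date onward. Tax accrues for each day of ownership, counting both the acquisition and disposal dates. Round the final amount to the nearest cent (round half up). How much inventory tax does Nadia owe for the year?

24 October 1999 – 3 February 2000: 103 days at 0.9% → £2,016,000 × 0.9% × 103/366 = £5,106.0984
4 February – 30 June 2000: 148 days at 0.65% → £2,016,000 × 0.65% × 148/366 = £5,298.8852
Total = £10,404.9836

£10,404.98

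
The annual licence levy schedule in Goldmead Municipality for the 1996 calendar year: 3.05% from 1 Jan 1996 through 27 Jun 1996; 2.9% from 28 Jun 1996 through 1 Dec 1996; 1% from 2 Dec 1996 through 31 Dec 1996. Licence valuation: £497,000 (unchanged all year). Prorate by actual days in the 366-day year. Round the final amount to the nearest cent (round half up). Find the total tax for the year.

£14,003.59

1 Jan – 27 Jun 1996: 179 days at 3.05% → £497,000 × 3.05% × 179/366 = £7,413.5833
28 Jun – 1 Dec 1996: 157 days at 2.9% → £497,000 × 2.9% × 157/366 = £6,182.6257
2 Dec – 31 Dec 1996: 30 days at 1% → £497,000 × 1% × 30/366 = £407.3770
Total = £14,003.5861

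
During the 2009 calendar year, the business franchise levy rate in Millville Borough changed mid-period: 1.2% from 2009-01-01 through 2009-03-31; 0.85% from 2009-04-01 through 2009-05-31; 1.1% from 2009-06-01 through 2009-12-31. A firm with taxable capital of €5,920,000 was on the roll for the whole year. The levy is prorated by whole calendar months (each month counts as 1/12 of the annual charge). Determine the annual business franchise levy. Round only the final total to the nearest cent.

€64,133.33

2009-01-01 to 2009-03-31: 3 months at 1.2% → €5,920,000 × 1.2% × 3/12 = €17,760.0000
2009-04-01 to 2009-05-31: 2 months at 0.85% → €5,920,000 × 0.85% × 2/12 = €8,386.6667
2009-06-01 to 2009-12-31: 7 months at 1.1% → €5,920,000 × 1.1% × 7/12 = €37,986.6667
Total = €64,133.3333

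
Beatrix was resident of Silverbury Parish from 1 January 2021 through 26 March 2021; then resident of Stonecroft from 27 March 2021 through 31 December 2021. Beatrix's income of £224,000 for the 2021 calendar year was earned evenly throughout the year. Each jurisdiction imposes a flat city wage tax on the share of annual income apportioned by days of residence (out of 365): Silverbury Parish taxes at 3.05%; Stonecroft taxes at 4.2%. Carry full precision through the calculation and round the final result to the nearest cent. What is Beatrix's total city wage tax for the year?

£8,808.11

Silverbury Parish, 1 January – 26 March 2021: 85 days → £224,000 × 3.05% × 85/365 = £1,591.0137
Stonecroft, 27 March – 31 December 2021: 280 days → £224,000 × 4.2% × 280/365 = £7,217.0959
Total = £8,808.1096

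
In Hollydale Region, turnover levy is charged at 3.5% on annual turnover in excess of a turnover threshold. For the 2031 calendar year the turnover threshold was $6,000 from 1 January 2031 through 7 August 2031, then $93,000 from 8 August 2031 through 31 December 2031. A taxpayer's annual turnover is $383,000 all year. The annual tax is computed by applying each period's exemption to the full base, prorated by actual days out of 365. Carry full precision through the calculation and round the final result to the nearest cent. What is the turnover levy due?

1 January – 7 August 2031: 219 days, exemption $6,000 → ($383,000 − $6,000) × 3.5% × 219/365 = $7,917.0000
8 August – 31 December 2031: 146 days, exemption $93,000 → ($383,000 − $93,000) × 3.5% × 146/365 = $4,060.0000
Total = $11,977.0000

$11,977.00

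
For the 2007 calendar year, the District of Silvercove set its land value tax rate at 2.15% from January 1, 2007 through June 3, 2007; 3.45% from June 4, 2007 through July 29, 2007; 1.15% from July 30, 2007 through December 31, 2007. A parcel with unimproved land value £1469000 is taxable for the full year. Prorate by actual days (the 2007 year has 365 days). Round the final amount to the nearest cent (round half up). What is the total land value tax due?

January 1 – June 3, 2007: 154 days at 2.15% → £1469000 × 2.15% × 154/365 = £13325.6411
June 4 – July 29, 2007: 56 days at 3.45% → £1469000 × 3.45% × 56/365 = £7775.6384
July 30 – December 31, 2007: 155 days at 1.15% → £1469000 × 1.15% × 155/365 = £7173.9521
Total = £28275.2315

£28275.23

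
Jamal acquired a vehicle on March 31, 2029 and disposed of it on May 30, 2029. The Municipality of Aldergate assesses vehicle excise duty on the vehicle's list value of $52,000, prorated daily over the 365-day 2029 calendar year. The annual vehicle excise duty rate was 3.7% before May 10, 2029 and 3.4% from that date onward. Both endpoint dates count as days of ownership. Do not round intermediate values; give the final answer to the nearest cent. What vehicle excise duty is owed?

$312.57

March 31 – May 9, 2029: 40 days at 3.7% → $52,000 × 3.7% × 40/365 = $210.8493
May 10 – May 30, 2029: 21 days at 3.4% → $52,000 × 3.4% × 21/365 = $101.7205
Total = $312.5699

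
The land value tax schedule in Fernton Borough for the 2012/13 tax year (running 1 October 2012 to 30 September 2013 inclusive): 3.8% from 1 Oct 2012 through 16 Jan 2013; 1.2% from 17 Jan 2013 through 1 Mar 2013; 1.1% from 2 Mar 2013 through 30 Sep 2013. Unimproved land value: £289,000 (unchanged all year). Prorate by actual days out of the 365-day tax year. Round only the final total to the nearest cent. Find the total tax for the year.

£5,522.67

1 Oct 2012 – 16 Jan 2013: 108 days at 3.8% → £289,000 × 3.8% × 108/365 = £3,249.4685
17 Jan – 1 Mar 2013: 44 days at 1.2% → £289,000 × 1.2% × 44/365 = £418.0603
2 Mar – 30 Sep 2013: 213 days at 1.1% → £289,000 × 1.1% × 213/365 = £1,855.1425
Total = £5,522.6712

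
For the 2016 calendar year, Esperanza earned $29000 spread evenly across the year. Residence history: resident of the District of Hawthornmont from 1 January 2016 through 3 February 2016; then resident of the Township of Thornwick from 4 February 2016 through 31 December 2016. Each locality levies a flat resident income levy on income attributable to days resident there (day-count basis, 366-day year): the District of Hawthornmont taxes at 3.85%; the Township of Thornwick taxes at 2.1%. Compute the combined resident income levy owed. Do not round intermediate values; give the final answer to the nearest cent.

$656.14

The District of Hawthornmont, 1 January – 3 February 2016: 34 days → $29000 × 3.85% × 34/366 = $103.7186
The Township of Thornwick, 4 February – 31 December 2016: 332 days → $29000 × 2.1% × 332/366 = $552.4262
Total = $656.1448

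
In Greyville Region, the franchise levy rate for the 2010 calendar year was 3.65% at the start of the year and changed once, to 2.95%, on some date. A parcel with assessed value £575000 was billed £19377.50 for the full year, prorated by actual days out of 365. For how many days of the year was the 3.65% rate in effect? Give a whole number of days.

Let d = days at the first rate; then 365 − d days at the second rate.
£575000 × [3.65%·d + 2.95%·(365−d)] / 365 = £19377.50
Solving gives d = 219, so the new rate took effect on 8 Aug 2010.

219 days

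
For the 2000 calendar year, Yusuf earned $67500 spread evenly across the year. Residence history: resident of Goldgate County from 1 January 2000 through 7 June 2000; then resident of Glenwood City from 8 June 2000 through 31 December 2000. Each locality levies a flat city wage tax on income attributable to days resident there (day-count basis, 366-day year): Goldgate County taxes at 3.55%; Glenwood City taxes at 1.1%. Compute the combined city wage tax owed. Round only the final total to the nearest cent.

Goldgate County, 1 January – 7 June 2000: 159 days → $67500 × 3.55% × 159/366 = $1040.9939
Glenwood City, 8 June – 31 December 2000: 207 days → $67500 × 1.1% × 207/366 = $419.9385
Total = $1460.9324

$1460.93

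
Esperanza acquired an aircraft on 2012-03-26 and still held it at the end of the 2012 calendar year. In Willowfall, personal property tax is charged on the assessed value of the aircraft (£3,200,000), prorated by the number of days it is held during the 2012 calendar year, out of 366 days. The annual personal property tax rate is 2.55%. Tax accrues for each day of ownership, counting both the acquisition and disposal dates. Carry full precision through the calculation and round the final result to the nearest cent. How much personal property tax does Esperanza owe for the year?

£62,649.18

Days held (2012-03-26 to 2012-12-31): 281 out of 366
Tax = £3,200,000 × 2.55% × 281/366 = £62,649.1803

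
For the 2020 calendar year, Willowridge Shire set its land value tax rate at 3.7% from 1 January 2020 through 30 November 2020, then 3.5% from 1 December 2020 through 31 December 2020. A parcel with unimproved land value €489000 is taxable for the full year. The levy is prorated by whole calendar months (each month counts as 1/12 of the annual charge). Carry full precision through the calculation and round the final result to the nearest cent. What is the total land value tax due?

1 January – 30 November 2020: 11 months at 3.7% → €489000 × 3.7% × 11/12 = €16585.2500
1 December – 31 December 2020: 1 month at 3.5% → €489000 × 3.5% × 1/12 = €1426.2500
Total = €18011.5000

€18011.50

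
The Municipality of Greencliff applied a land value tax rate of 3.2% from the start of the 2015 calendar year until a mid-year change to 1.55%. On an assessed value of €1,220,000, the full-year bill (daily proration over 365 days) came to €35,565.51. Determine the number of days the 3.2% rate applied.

302 days

Let d = days at the first rate; then 365 − d days at the second rate.
€1,220,000 × [3.2%·d + 1.55%·(365−d)] / 365 = €35,565.51
Solving gives d = 302, so the new rate took effect on October 30, 2015.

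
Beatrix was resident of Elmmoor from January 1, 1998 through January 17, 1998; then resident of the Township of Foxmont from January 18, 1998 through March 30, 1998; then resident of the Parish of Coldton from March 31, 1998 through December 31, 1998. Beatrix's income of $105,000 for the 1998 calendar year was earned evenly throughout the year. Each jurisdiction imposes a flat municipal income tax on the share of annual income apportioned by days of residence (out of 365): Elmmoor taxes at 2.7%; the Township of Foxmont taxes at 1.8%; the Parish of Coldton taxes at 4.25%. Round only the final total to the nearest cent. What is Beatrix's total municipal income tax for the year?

Elmmoor, January 1 – January 17, 1998: 17 days → $105,000 × 2.7% × 17/365 = $132.0411
The Township of Foxmont, January 18 – March 30, 1998: 72 days → $105,000 × 1.8% × 72/365 = $372.8219
The Parish of Coldton, March 31 – December 31, 1998: 276 days → $105,000 × 4.25% × 276/365 = $3,374.3836
Total = $3,879.2466

$3,879.25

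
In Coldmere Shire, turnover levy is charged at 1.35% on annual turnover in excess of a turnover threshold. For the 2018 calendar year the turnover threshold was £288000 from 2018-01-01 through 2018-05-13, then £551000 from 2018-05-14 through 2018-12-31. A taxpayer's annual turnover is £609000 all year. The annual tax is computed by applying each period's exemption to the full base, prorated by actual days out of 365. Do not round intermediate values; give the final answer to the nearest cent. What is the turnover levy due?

£2076.74

2018-01-01 to 2018-05-13: 133 days, exemption £288000 → (£609000 − £288000) × 1.35% × 133/365 = £1579.0562
2018-05-14 to 2018-12-31: 232 days, exemption £551000 → (£609000 − £551000) × 1.35% × 232/365 = £497.6877
Total = £2076.7438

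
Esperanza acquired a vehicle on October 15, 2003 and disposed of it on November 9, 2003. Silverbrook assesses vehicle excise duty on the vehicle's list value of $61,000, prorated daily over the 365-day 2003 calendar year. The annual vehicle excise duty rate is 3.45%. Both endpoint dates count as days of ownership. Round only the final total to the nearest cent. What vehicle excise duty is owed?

Days held (October 15 – November 9, 2003): 26 out of 365
Tax = $61,000 × 3.45% × 26/365 = $149.9096

$149.91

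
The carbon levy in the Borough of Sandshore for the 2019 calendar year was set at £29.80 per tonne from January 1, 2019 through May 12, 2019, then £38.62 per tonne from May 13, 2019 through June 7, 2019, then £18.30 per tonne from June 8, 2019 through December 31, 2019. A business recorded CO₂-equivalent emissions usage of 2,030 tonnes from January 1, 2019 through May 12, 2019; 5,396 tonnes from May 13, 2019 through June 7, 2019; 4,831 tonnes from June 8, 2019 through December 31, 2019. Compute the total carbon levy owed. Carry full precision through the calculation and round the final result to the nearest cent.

£357294.82

January 1 – May 12, 2019: 2,030 tonnes at £29.80/tonne → £60494.00
May 13 – June 7, 2019: 5,396 tonnes at £38.62/tonne → £208393.52
June 8 – December 31, 2019: 4,831 tonnes at £18.30/tonne → £88407.30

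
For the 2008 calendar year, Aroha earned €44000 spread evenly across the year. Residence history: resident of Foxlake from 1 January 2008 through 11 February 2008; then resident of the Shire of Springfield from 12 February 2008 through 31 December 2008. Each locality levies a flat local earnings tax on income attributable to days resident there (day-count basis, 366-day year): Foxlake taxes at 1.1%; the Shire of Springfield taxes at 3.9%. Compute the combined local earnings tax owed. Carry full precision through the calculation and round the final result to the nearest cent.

Foxlake, 1 January – 11 February 2008: 42 days → €44000 × 1.1% × 42/366 = €55.5410
The Shire of Springfield, 12 February – 31 December 2008: 324 days → €44000 × 3.9% × 324/366 = €1519.0820
Total = €1574.6230

€1574.62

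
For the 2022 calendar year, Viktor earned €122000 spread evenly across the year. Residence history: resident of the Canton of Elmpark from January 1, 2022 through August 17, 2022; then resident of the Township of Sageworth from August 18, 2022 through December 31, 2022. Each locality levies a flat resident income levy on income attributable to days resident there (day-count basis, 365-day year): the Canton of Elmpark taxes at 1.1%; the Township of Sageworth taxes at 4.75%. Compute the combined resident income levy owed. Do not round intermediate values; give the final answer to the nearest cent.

€3001.20

The Canton of Elmpark, January 1 – August 17, 2022: 229 days → €122000 × 1.1% × 229/365 = €841.9671
The Township of Sageworth, August 18 – December 31, 2022: 136 days → €122000 × 4.75% × 136/365 = €2159.2329
Total = €3001.2000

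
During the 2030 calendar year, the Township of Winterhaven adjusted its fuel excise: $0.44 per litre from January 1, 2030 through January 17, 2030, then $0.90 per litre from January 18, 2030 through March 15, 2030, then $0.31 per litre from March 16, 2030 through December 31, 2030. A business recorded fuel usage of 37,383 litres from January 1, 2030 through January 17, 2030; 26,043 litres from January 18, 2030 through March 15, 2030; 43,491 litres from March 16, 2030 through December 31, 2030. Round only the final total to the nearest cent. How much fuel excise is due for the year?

$53369.43

January 1 – January 17, 2030: 37,383 litres at $0.44/litre → $16448.52
January 18 – March 15, 2030: 26,043 litres at $0.90/litre → $23438.70
March 16 – December 31, 2030: 43,491 litres at $0.31/litre → $13482.21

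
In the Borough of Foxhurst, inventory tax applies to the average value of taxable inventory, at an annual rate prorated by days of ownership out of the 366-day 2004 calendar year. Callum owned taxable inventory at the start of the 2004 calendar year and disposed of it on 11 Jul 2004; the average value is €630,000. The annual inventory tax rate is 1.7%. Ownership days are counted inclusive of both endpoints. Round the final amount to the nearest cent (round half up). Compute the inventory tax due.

€5,647.62

Days held (1 Jan – 11 Jul 2004): 193 out of 366
Tax = €630,000 × 1.7% × 193/366 = €5,647.6230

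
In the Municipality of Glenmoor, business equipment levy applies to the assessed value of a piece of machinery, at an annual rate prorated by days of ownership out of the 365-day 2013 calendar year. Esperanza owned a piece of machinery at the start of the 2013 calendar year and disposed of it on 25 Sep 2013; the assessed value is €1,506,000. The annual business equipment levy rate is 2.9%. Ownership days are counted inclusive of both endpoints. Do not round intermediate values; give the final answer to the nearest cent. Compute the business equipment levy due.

Days held (1 Jan – 25 Sep 2013): 268 out of 365
Tax = €1,506,000 × 2.9% × 268/365 = €32,067.4849

€32,067.48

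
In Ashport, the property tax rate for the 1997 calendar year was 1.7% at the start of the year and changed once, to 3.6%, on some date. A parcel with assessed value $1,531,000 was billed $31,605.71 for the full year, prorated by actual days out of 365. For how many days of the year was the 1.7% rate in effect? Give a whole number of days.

295 days

Let d = days at the first rate; then 365 − d days at the second rate.
$1,531,000 × [1.7%·d + 3.6%·(365−d)] / 365 = $31,605.71
Solving gives d = 295, so the new rate took effect on 23 Oct 1997.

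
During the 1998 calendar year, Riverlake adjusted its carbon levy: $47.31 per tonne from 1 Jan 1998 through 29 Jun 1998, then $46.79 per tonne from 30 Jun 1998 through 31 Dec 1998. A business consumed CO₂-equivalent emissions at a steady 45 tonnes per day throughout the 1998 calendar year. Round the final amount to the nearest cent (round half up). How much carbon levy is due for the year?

$772737.75

1 Jan – 29 Jun 1998: 180 days × 45 tonnes/day = 8,100 tonnes at $47.31/tonne → $383211.00
30 Jun – 31 Dec 1998: 185 days × 45 tonnes/day = 8,325 tonnes at $46.79/tonne → $389526.75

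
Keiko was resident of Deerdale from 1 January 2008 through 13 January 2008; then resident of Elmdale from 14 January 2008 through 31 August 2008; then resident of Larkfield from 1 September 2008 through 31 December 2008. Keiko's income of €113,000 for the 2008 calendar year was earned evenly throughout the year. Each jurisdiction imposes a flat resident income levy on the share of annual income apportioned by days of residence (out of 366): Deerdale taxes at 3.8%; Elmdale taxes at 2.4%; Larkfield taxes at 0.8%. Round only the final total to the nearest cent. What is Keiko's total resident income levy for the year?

Deerdale, 1 January – 13 January 2008: 13 days → €113,000 × 3.8% × 13/366 = €152.5191
Elmdale, 14 January – 31 August 2008: 231 days → €113,000 × 2.4% × 231/366 = €1,711.6721
Larkfield, 1 September – 31 December 2008: 122 days → €113,000 × 0.8% × 122/366 = €301.3333
Total = €2,165.5246

€2,165.52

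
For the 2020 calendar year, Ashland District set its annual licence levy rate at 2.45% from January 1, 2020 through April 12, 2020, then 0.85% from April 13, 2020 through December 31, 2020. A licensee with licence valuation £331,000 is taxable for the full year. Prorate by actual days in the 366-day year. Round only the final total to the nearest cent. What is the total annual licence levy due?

January 1 – April 12, 2020: 103 days at 2.45% → £331,000 × 2.45% × 103/366 = £2,282.1817
April 13 – December 31, 2020: 263 days at 0.85% → £331,000 × 0.85% × 263/366 = £2,021.7227
Total = £4,303.9044

£4,303.90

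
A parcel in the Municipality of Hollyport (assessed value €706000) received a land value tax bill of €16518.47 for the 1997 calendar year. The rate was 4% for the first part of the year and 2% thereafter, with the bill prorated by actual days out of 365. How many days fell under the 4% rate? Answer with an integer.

62 days

Let d = days at the first rate; then 365 − d days at the second rate.
€706000 × [4%·d + 2%·(365−d)] / 365 = €16518.47
Solving gives d = 62, so the new rate took effect on March 4, 1997.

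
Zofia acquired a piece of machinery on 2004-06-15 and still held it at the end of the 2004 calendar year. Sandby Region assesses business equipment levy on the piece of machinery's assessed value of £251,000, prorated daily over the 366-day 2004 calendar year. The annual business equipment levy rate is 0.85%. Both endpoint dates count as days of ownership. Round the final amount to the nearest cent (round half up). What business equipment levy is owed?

£1,165.85

Days held (2004-06-15 to 2004-12-31): 200 out of 366
Tax = £251,000 × 0.85% × 200/366 = £1,165.8470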